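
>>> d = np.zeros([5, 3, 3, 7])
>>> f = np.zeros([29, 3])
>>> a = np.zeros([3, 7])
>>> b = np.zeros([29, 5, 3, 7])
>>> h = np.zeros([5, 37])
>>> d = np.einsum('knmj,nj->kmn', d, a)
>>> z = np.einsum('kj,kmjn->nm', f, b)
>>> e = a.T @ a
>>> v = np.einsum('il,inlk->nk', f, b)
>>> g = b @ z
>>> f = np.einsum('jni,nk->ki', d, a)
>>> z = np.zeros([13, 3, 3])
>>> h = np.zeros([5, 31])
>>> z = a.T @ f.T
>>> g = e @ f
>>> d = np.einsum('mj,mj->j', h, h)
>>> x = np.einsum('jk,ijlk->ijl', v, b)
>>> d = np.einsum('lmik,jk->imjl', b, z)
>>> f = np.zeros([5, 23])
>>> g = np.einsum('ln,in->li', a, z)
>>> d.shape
(3, 5, 7, 29)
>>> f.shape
(5, 23)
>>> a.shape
(3, 7)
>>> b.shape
(29, 5, 3, 7)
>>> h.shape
(5, 31)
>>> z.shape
(7, 7)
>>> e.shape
(7, 7)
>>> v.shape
(5, 7)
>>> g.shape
(3, 7)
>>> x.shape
(29, 5, 3)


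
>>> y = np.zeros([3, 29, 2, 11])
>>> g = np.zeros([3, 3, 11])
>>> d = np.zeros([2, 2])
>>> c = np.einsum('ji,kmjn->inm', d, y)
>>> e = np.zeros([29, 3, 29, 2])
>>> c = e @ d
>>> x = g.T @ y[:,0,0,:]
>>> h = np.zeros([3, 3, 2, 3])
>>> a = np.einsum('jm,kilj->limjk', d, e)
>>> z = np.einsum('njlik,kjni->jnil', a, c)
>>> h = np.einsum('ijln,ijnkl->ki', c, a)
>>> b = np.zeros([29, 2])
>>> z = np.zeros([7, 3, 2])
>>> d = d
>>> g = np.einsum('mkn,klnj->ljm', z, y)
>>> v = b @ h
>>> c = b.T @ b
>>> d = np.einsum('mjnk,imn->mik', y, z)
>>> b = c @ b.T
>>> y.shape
(3, 29, 2, 11)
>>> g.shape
(29, 11, 7)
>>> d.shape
(3, 7, 11)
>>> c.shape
(2, 2)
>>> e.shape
(29, 3, 29, 2)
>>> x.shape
(11, 3, 11)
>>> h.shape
(2, 29)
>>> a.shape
(29, 3, 2, 2, 29)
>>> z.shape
(7, 3, 2)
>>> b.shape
(2, 29)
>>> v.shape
(29, 29)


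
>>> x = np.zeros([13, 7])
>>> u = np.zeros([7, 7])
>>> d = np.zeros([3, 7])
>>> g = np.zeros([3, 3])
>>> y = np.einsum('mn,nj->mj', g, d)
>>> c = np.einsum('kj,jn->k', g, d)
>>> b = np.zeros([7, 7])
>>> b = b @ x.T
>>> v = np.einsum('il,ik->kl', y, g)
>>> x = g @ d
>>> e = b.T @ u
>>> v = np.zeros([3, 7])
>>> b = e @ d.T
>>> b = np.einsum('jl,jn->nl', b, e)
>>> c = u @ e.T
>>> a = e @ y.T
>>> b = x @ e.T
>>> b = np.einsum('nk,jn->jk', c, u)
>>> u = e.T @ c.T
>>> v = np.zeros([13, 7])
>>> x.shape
(3, 7)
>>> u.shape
(7, 7)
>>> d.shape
(3, 7)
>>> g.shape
(3, 3)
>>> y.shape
(3, 7)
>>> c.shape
(7, 13)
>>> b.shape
(7, 13)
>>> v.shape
(13, 7)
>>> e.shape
(13, 7)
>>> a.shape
(13, 3)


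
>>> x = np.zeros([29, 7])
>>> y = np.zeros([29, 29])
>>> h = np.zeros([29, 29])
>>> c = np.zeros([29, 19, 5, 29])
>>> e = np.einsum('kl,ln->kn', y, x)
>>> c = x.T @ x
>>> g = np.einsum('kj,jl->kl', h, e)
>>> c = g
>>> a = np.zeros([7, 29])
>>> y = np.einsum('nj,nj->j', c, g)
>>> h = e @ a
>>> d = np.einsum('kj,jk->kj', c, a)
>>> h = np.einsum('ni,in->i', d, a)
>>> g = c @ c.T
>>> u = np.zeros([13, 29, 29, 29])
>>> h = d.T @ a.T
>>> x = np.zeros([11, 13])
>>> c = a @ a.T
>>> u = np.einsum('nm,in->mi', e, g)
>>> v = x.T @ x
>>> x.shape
(11, 13)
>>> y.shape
(7,)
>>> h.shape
(7, 7)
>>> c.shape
(7, 7)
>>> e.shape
(29, 7)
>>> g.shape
(29, 29)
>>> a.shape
(7, 29)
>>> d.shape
(29, 7)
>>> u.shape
(7, 29)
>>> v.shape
(13, 13)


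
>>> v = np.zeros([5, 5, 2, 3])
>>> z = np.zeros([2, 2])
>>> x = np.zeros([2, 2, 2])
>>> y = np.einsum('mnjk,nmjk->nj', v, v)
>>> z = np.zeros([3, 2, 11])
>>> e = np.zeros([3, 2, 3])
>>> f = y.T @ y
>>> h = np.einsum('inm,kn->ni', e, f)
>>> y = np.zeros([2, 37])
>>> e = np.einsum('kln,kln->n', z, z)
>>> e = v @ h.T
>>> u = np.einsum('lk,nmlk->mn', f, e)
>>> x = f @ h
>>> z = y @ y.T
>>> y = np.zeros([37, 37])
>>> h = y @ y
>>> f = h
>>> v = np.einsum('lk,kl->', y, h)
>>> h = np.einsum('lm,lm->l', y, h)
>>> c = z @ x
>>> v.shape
()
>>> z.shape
(2, 2)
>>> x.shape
(2, 3)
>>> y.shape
(37, 37)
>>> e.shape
(5, 5, 2, 2)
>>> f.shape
(37, 37)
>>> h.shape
(37,)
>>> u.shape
(5, 5)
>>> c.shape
(2, 3)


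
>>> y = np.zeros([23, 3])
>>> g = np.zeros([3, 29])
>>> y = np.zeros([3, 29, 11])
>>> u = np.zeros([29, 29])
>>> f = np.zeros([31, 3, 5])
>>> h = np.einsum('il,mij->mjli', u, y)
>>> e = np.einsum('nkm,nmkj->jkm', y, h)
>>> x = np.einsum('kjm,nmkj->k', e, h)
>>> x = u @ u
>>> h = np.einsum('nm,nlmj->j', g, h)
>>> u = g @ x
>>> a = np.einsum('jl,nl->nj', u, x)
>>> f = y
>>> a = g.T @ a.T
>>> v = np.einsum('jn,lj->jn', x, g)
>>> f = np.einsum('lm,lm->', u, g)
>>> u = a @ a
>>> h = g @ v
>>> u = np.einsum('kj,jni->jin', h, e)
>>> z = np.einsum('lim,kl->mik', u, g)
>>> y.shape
(3, 29, 11)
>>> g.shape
(3, 29)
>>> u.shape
(29, 11, 29)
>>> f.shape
()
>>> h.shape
(3, 29)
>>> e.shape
(29, 29, 11)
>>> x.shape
(29, 29)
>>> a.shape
(29, 29)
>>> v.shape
(29, 29)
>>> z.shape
(29, 11, 3)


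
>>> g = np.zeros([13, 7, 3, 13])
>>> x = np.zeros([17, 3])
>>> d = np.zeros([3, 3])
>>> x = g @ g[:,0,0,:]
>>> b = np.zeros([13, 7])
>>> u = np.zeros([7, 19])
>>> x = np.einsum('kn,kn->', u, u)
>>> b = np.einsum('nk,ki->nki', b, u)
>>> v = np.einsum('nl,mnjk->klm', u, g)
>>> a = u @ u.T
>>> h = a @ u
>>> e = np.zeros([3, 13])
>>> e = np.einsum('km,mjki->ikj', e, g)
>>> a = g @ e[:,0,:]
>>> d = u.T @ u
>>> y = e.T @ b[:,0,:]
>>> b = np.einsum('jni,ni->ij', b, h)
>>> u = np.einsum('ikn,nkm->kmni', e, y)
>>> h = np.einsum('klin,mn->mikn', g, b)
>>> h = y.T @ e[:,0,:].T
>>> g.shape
(13, 7, 3, 13)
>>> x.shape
()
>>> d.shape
(19, 19)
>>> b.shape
(19, 13)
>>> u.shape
(3, 19, 7, 13)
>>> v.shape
(13, 19, 13)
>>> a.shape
(13, 7, 3, 7)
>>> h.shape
(19, 3, 13)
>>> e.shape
(13, 3, 7)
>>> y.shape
(7, 3, 19)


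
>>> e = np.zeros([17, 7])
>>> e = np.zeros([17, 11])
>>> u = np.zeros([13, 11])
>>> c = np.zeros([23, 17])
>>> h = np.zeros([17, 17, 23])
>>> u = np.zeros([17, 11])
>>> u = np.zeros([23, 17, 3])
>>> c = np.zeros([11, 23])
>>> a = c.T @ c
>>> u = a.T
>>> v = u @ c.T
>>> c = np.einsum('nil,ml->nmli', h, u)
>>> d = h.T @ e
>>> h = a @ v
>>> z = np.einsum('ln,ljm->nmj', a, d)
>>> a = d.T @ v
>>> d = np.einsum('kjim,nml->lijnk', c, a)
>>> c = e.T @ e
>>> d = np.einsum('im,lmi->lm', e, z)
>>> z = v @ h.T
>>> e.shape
(17, 11)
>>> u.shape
(23, 23)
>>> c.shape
(11, 11)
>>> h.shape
(23, 11)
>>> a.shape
(11, 17, 11)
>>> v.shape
(23, 11)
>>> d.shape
(23, 11)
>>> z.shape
(23, 23)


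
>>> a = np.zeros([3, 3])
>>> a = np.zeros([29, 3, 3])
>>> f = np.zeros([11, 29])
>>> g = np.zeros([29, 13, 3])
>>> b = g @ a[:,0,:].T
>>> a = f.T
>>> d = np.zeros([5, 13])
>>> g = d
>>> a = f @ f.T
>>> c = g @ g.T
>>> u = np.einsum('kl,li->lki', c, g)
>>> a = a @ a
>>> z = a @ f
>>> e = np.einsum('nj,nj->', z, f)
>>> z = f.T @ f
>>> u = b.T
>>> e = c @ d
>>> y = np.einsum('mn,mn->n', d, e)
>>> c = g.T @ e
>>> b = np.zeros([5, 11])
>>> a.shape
(11, 11)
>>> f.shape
(11, 29)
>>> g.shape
(5, 13)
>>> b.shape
(5, 11)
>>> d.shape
(5, 13)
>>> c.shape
(13, 13)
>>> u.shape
(29, 13, 29)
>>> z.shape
(29, 29)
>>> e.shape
(5, 13)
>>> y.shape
(13,)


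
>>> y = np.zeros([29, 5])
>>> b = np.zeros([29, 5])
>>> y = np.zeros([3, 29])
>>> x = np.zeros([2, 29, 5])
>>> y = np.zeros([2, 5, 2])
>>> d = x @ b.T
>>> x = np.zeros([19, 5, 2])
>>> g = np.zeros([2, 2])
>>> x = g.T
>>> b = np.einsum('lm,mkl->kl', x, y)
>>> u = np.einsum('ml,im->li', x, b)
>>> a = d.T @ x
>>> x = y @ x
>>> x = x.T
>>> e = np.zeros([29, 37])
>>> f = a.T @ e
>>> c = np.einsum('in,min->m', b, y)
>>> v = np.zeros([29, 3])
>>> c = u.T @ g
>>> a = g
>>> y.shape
(2, 5, 2)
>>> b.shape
(5, 2)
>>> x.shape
(2, 5, 2)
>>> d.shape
(2, 29, 29)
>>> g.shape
(2, 2)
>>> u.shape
(2, 5)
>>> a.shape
(2, 2)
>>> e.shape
(29, 37)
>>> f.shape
(2, 29, 37)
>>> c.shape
(5, 2)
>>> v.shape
(29, 3)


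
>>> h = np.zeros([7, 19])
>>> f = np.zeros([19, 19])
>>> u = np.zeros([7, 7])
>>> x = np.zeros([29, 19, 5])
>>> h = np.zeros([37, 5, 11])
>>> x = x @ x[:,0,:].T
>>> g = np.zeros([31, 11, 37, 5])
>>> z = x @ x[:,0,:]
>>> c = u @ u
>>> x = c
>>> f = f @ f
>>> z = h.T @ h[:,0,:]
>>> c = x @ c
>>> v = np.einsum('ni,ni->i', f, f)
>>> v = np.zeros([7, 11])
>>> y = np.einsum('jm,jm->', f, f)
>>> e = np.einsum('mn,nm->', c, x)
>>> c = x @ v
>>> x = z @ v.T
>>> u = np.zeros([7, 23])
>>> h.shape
(37, 5, 11)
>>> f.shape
(19, 19)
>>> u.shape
(7, 23)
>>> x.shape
(11, 5, 7)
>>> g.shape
(31, 11, 37, 5)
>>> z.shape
(11, 5, 11)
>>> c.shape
(7, 11)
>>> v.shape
(7, 11)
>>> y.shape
()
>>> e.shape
()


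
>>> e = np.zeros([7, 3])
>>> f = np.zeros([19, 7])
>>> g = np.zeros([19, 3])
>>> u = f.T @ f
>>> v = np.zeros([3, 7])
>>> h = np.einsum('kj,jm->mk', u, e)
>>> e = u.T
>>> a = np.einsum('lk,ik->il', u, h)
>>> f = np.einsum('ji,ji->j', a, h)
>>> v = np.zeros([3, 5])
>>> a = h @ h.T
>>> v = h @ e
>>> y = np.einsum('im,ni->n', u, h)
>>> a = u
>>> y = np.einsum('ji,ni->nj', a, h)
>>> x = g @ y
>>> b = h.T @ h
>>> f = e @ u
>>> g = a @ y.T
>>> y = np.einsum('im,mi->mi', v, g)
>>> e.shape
(7, 7)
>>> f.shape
(7, 7)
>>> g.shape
(7, 3)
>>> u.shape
(7, 7)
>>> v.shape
(3, 7)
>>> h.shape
(3, 7)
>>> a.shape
(7, 7)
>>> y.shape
(7, 3)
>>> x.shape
(19, 7)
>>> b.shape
(7, 7)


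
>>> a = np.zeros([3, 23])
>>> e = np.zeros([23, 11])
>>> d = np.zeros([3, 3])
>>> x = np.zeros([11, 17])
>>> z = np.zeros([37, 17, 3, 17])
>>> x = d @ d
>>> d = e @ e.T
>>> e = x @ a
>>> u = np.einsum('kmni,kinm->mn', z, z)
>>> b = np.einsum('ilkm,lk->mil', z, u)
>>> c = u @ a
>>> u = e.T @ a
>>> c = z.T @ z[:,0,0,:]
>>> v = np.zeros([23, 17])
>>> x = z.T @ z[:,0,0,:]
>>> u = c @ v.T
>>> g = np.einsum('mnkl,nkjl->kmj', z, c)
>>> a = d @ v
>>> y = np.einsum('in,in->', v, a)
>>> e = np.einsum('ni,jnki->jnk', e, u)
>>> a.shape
(23, 17)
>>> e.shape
(17, 3, 17)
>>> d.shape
(23, 23)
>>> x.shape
(17, 3, 17, 17)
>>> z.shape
(37, 17, 3, 17)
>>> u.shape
(17, 3, 17, 23)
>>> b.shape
(17, 37, 17)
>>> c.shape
(17, 3, 17, 17)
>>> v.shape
(23, 17)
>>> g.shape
(3, 37, 17)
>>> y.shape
()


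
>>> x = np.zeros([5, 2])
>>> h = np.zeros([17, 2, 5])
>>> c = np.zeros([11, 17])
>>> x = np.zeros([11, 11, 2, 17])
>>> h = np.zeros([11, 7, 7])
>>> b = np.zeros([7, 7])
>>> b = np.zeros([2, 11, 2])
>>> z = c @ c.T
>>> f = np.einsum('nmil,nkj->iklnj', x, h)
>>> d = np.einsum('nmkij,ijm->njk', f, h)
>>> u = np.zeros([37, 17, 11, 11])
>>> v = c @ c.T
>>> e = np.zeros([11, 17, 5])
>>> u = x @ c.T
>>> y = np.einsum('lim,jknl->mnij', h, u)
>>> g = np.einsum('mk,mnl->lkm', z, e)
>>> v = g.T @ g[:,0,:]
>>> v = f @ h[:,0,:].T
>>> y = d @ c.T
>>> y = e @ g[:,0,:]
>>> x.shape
(11, 11, 2, 17)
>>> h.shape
(11, 7, 7)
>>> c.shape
(11, 17)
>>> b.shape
(2, 11, 2)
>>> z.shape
(11, 11)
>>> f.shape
(2, 7, 17, 11, 7)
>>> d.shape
(2, 7, 17)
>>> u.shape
(11, 11, 2, 11)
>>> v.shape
(2, 7, 17, 11, 11)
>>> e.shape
(11, 17, 5)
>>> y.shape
(11, 17, 11)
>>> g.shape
(5, 11, 11)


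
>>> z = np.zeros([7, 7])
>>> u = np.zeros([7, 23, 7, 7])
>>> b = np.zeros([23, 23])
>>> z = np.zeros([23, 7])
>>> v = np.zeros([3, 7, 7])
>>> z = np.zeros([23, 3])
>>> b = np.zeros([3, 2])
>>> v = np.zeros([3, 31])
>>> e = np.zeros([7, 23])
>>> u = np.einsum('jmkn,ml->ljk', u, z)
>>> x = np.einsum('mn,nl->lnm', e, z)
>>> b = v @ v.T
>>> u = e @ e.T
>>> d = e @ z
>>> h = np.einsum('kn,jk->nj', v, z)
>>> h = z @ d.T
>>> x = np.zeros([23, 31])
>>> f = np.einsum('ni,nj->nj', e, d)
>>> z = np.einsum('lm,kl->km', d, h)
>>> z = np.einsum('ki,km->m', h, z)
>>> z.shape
(3,)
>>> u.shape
(7, 7)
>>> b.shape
(3, 3)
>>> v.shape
(3, 31)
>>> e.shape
(7, 23)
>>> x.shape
(23, 31)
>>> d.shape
(7, 3)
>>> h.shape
(23, 7)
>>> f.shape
(7, 3)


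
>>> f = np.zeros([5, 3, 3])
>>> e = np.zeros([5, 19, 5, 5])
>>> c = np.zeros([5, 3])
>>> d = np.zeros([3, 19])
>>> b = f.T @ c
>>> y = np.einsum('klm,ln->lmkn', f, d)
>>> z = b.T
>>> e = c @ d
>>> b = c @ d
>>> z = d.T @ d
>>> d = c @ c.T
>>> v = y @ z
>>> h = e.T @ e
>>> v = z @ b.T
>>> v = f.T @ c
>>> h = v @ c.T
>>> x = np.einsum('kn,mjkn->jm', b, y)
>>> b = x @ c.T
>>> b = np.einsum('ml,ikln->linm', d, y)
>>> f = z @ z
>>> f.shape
(19, 19)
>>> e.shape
(5, 19)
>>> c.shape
(5, 3)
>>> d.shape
(5, 5)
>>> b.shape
(5, 3, 19, 5)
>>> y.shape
(3, 3, 5, 19)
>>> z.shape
(19, 19)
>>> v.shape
(3, 3, 3)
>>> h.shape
(3, 3, 5)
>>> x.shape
(3, 3)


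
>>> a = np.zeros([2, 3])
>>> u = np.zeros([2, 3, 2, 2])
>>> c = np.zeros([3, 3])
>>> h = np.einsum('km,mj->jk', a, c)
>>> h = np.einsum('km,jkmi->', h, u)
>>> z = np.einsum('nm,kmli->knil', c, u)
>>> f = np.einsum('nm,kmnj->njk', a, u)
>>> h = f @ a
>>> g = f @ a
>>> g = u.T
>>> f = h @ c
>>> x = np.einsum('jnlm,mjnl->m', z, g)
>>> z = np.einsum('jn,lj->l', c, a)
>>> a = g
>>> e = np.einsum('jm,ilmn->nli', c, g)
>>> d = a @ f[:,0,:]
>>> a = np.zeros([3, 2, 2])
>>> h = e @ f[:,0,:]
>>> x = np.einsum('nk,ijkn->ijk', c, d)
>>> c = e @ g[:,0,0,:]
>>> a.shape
(3, 2, 2)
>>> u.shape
(2, 3, 2, 2)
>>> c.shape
(2, 2, 2)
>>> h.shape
(2, 2, 3)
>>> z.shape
(2,)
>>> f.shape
(2, 2, 3)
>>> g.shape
(2, 2, 3, 2)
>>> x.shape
(2, 2, 3)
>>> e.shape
(2, 2, 2)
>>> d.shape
(2, 2, 3, 3)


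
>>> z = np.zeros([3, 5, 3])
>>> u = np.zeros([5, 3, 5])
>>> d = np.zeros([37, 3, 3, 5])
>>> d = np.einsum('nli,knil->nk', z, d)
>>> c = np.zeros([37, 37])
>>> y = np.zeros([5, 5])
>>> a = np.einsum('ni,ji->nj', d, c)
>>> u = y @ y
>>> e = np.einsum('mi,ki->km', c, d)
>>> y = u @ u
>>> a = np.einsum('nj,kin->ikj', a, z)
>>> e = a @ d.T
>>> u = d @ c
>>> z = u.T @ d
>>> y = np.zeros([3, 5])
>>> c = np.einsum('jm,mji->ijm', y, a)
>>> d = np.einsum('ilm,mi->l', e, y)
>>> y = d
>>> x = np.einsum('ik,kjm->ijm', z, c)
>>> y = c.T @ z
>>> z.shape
(37, 37)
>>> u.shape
(3, 37)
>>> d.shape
(3,)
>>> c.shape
(37, 3, 5)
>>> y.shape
(5, 3, 37)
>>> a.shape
(5, 3, 37)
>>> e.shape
(5, 3, 3)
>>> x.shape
(37, 3, 5)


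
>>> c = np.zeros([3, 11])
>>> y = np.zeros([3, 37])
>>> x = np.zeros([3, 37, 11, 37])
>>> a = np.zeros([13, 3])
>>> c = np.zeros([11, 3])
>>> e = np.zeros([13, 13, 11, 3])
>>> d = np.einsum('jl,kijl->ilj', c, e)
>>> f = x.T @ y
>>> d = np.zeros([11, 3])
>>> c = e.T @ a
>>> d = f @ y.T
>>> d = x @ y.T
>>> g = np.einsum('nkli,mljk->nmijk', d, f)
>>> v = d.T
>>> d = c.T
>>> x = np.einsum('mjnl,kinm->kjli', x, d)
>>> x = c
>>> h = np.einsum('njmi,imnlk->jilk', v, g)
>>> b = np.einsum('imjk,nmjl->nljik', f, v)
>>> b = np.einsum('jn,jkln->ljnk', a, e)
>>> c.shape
(3, 11, 13, 3)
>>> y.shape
(3, 37)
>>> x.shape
(3, 11, 13, 3)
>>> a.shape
(13, 3)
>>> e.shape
(13, 13, 11, 3)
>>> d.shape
(3, 13, 11, 3)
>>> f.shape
(37, 11, 37, 37)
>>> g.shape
(3, 37, 3, 37, 37)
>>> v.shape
(3, 11, 37, 3)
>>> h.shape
(11, 3, 37, 37)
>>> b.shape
(11, 13, 3, 13)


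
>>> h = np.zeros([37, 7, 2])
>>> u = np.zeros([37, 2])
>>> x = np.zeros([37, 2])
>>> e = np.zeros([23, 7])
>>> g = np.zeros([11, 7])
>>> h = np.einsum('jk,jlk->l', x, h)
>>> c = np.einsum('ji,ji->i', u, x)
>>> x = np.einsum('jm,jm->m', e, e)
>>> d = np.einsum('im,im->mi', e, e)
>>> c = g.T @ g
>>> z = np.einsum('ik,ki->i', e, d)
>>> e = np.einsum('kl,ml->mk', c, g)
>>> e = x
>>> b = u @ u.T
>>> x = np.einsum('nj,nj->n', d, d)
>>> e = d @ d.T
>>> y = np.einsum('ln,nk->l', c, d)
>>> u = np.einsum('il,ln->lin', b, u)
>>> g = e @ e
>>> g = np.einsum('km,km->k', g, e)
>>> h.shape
(7,)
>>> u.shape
(37, 37, 2)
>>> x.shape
(7,)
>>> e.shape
(7, 7)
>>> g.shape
(7,)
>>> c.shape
(7, 7)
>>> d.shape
(7, 23)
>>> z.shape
(23,)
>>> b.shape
(37, 37)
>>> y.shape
(7,)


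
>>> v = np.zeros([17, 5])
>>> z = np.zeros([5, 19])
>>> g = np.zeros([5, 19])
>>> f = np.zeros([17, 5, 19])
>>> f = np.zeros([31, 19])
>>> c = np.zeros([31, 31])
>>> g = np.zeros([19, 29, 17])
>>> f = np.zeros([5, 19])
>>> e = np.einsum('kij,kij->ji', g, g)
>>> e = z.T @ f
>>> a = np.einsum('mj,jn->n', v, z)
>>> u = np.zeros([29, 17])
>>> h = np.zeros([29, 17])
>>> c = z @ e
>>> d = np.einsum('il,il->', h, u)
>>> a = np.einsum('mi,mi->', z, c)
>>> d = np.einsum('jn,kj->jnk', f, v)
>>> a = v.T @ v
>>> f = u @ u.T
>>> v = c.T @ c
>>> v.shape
(19, 19)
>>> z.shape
(5, 19)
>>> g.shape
(19, 29, 17)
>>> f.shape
(29, 29)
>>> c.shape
(5, 19)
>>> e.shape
(19, 19)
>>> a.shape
(5, 5)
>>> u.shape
(29, 17)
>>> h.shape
(29, 17)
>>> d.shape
(5, 19, 17)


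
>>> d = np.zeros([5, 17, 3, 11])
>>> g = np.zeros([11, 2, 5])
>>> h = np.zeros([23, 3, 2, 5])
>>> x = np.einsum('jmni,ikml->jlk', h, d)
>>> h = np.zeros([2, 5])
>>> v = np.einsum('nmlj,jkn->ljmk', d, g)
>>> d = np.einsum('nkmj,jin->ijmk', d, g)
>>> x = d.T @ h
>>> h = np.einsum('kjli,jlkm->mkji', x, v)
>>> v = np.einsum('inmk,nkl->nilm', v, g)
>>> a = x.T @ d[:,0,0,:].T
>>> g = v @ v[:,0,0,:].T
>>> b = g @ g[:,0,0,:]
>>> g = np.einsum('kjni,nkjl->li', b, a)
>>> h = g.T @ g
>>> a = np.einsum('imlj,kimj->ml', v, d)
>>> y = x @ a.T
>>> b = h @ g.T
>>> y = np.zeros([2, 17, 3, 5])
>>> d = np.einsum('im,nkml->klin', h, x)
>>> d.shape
(3, 5, 11, 17)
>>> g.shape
(2, 11)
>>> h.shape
(11, 11)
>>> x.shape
(17, 3, 11, 5)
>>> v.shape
(11, 3, 5, 17)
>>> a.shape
(3, 5)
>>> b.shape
(11, 2)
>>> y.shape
(2, 17, 3, 5)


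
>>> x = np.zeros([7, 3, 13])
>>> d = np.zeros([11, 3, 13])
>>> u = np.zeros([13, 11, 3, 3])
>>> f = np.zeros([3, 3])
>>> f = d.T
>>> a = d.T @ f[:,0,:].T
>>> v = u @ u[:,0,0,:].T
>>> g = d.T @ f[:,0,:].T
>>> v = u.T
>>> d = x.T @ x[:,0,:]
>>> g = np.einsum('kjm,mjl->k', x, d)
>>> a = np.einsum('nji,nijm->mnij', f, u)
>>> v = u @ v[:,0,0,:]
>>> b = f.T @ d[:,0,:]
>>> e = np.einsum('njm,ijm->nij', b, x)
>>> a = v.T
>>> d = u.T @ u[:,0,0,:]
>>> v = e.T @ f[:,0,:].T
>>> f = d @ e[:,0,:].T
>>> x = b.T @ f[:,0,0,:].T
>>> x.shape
(13, 3, 3)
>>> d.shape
(3, 3, 11, 3)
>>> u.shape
(13, 11, 3, 3)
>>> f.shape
(3, 3, 11, 11)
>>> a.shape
(13, 3, 11, 13)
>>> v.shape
(3, 7, 13)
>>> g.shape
(7,)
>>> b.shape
(11, 3, 13)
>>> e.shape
(11, 7, 3)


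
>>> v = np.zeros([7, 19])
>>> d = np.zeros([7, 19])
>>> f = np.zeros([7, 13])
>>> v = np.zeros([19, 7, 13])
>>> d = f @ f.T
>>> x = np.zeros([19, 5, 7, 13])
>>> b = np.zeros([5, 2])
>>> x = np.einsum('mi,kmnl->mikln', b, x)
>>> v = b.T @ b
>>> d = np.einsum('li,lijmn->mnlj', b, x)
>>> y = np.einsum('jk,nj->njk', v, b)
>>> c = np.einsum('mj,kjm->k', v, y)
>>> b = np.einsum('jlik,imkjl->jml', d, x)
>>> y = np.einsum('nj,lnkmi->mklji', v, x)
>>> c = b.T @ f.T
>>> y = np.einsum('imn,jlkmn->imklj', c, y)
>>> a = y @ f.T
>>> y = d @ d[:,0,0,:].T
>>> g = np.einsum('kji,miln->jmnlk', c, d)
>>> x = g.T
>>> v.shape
(2, 2)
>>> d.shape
(13, 7, 5, 19)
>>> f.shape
(7, 13)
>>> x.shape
(7, 5, 19, 13, 2)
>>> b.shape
(13, 2, 7)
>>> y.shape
(13, 7, 5, 13)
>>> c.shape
(7, 2, 7)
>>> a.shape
(7, 2, 5, 19, 7)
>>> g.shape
(2, 13, 19, 5, 7)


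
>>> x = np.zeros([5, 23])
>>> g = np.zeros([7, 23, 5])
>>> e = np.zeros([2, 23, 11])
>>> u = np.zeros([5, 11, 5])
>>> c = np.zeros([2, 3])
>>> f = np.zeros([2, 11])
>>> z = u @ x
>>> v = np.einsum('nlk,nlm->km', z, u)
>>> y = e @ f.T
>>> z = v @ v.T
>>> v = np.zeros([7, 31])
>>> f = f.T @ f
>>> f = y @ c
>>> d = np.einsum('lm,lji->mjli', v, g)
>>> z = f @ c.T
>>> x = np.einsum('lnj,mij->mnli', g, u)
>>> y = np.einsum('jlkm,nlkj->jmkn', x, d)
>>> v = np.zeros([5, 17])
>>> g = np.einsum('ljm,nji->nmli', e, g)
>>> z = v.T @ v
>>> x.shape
(5, 23, 7, 11)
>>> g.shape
(7, 11, 2, 5)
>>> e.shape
(2, 23, 11)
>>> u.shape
(5, 11, 5)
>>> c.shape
(2, 3)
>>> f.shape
(2, 23, 3)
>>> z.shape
(17, 17)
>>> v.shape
(5, 17)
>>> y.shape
(5, 11, 7, 31)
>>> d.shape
(31, 23, 7, 5)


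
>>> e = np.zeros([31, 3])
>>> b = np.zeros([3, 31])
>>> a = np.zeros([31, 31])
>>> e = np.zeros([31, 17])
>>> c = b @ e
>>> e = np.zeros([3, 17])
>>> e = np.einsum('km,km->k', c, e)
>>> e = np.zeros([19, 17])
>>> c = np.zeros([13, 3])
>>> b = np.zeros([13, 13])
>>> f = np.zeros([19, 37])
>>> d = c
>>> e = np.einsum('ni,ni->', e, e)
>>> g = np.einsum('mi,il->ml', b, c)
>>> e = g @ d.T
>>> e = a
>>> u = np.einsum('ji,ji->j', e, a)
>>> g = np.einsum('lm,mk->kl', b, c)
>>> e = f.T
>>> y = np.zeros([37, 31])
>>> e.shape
(37, 19)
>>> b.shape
(13, 13)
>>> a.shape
(31, 31)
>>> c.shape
(13, 3)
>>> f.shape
(19, 37)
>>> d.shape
(13, 3)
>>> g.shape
(3, 13)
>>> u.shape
(31,)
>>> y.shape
(37, 31)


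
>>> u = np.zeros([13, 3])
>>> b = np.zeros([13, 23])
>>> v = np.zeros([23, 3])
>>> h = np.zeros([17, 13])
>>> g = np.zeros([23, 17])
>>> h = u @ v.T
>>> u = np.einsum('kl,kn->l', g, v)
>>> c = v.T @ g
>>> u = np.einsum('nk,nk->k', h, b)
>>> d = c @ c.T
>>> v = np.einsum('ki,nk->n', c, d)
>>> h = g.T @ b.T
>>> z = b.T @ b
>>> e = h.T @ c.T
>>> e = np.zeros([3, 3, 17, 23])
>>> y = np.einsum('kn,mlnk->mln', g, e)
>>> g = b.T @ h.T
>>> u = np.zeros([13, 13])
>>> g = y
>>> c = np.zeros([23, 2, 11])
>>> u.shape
(13, 13)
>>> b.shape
(13, 23)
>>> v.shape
(3,)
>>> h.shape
(17, 13)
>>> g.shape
(3, 3, 17)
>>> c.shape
(23, 2, 11)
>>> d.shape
(3, 3)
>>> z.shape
(23, 23)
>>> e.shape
(3, 3, 17, 23)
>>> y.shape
(3, 3, 17)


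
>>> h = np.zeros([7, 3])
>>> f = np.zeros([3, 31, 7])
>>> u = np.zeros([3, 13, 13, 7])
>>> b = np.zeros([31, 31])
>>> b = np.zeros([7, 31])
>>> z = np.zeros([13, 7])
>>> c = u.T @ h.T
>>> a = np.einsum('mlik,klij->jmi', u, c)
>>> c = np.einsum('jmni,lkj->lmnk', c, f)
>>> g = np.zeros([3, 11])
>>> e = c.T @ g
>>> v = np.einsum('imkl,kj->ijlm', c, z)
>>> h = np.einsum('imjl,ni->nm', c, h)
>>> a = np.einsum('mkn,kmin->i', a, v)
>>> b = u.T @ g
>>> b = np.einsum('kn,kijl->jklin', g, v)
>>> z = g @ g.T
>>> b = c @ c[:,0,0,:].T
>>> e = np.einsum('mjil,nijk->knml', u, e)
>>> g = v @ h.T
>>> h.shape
(7, 13)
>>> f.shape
(3, 31, 7)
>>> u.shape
(3, 13, 13, 7)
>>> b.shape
(3, 13, 13, 3)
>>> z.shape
(3, 3)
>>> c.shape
(3, 13, 13, 31)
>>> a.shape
(31,)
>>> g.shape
(3, 7, 31, 7)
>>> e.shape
(11, 31, 3, 7)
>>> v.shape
(3, 7, 31, 13)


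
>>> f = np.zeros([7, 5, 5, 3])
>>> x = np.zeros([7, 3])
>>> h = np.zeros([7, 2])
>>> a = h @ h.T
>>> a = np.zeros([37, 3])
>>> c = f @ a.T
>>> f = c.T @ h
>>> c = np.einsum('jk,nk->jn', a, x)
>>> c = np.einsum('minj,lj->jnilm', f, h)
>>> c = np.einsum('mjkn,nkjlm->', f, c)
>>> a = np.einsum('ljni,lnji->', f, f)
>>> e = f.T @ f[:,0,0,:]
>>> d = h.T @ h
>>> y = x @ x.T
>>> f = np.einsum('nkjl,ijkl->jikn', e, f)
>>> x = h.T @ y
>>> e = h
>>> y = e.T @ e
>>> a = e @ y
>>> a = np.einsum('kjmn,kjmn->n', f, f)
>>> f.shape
(5, 37, 5, 2)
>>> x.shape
(2, 7)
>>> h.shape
(7, 2)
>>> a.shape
(2,)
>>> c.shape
()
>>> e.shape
(7, 2)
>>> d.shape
(2, 2)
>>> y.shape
(2, 2)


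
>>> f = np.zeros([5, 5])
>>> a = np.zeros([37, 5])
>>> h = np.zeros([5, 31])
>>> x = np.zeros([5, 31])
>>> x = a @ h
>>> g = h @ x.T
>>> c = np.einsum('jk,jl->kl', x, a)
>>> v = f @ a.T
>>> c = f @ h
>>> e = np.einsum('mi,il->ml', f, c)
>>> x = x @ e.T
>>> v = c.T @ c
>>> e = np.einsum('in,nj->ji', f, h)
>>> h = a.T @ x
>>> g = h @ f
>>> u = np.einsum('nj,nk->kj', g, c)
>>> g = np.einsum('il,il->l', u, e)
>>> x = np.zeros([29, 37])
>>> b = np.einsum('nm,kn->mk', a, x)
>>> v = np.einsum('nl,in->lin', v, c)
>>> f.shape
(5, 5)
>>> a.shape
(37, 5)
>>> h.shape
(5, 5)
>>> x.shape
(29, 37)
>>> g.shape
(5,)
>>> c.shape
(5, 31)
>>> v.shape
(31, 5, 31)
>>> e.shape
(31, 5)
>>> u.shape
(31, 5)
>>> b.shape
(5, 29)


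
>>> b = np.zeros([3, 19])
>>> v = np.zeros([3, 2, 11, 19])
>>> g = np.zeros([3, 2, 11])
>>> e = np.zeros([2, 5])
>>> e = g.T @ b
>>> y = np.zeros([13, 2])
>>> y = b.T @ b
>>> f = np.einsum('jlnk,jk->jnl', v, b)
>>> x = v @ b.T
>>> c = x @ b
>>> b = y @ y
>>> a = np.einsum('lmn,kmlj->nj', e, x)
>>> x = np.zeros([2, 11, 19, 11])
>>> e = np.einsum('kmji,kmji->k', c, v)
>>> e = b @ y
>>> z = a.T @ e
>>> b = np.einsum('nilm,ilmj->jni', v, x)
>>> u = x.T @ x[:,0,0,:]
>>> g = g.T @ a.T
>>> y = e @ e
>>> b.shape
(11, 3, 2)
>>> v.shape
(3, 2, 11, 19)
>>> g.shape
(11, 2, 19)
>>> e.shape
(19, 19)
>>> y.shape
(19, 19)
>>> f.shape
(3, 11, 2)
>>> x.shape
(2, 11, 19, 11)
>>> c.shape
(3, 2, 11, 19)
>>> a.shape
(19, 3)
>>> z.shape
(3, 19)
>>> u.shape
(11, 19, 11, 11)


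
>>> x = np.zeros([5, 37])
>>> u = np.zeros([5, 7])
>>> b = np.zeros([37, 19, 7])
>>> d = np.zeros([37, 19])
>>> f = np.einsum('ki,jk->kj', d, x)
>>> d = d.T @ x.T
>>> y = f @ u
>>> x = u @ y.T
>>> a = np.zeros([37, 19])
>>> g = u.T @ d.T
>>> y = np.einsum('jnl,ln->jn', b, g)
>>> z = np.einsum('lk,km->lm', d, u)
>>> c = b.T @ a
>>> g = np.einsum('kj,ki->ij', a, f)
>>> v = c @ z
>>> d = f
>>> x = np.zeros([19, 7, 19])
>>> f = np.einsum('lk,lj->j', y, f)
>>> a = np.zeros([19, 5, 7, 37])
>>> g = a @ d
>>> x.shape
(19, 7, 19)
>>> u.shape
(5, 7)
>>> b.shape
(37, 19, 7)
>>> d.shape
(37, 5)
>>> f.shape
(5,)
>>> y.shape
(37, 19)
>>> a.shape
(19, 5, 7, 37)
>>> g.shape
(19, 5, 7, 5)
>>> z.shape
(19, 7)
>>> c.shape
(7, 19, 19)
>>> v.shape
(7, 19, 7)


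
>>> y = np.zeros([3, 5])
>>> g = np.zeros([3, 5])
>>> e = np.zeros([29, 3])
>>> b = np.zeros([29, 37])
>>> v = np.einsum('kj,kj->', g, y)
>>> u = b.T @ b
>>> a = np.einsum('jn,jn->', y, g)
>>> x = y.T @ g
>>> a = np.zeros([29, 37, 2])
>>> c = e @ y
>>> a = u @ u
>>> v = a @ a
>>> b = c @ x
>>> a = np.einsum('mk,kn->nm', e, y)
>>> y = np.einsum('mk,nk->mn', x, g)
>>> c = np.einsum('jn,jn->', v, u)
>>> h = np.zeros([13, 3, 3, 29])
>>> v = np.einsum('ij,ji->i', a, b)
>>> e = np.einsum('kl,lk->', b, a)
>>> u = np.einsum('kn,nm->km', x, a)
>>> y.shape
(5, 3)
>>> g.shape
(3, 5)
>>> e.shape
()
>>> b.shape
(29, 5)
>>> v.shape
(5,)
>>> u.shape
(5, 29)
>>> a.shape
(5, 29)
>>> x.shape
(5, 5)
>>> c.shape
()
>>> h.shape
(13, 3, 3, 29)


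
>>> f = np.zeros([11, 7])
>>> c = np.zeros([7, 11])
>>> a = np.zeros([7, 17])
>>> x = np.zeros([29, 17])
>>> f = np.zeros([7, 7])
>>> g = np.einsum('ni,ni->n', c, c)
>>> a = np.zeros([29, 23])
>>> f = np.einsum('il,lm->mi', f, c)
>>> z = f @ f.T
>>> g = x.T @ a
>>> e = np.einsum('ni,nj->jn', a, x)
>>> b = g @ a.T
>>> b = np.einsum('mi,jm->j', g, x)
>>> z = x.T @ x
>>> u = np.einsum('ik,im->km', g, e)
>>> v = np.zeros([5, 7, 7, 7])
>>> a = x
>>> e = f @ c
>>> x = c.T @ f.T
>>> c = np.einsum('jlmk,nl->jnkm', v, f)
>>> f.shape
(11, 7)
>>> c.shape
(5, 11, 7, 7)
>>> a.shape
(29, 17)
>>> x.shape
(11, 11)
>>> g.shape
(17, 23)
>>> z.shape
(17, 17)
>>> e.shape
(11, 11)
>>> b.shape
(29,)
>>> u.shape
(23, 29)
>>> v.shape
(5, 7, 7, 7)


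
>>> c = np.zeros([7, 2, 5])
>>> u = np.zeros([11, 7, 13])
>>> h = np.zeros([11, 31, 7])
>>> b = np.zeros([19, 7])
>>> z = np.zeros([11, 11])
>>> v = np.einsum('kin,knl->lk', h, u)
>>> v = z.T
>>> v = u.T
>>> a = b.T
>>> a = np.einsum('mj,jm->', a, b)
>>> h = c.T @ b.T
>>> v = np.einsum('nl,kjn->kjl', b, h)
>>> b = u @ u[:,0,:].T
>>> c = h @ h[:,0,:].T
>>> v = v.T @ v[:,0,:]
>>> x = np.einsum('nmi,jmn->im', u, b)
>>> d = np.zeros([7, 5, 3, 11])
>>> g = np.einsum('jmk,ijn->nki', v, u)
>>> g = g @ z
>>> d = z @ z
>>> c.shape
(5, 2, 5)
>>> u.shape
(11, 7, 13)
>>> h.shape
(5, 2, 19)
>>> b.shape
(11, 7, 11)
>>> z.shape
(11, 11)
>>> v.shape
(7, 2, 7)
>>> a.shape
()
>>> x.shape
(13, 7)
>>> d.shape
(11, 11)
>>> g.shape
(13, 7, 11)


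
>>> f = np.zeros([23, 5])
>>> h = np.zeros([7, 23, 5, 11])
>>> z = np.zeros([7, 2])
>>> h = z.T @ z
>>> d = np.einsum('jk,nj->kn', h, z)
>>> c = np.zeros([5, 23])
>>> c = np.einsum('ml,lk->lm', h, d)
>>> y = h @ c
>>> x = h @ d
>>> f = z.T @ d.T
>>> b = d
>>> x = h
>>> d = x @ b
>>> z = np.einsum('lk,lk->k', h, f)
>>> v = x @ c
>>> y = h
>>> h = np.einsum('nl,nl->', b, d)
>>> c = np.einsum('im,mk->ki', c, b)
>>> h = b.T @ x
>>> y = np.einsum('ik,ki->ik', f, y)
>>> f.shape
(2, 2)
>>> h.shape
(7, 2)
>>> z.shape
(2,)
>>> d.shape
(2, 7)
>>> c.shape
(7, 2)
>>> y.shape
(2, 2)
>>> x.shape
(2, 2)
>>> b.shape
(2, 7)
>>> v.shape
(2, 2)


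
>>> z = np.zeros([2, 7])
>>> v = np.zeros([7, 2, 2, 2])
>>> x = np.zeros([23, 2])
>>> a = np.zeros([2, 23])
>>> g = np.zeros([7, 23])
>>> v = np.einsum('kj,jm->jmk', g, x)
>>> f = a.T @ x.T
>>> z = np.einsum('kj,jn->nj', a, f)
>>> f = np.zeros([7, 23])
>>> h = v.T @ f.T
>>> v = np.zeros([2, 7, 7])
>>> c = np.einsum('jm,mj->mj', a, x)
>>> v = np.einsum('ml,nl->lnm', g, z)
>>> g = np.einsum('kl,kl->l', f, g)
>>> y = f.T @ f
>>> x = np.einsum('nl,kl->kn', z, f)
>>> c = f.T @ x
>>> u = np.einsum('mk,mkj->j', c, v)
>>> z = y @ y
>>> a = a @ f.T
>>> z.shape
(23, 23)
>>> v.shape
(23, 23, 7)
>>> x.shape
(7, 23)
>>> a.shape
(2, 7)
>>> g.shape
(23,)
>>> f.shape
(7, 23)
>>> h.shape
(7, 2, 7)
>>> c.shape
(23, 23)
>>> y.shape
(23, 23)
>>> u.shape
(7,)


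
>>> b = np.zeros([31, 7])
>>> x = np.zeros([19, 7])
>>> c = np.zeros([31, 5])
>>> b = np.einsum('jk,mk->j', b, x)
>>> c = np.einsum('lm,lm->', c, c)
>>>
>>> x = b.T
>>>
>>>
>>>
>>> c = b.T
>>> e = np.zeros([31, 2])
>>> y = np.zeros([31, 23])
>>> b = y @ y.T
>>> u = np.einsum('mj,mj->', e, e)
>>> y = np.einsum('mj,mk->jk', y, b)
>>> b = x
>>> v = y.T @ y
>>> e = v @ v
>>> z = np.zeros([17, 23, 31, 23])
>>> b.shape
(31,)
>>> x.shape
(31,)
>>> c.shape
(31,)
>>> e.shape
(31, 31)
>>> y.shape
(23, 31)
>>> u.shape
()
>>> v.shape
(31, 31)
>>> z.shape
(17, 23, 31, 23)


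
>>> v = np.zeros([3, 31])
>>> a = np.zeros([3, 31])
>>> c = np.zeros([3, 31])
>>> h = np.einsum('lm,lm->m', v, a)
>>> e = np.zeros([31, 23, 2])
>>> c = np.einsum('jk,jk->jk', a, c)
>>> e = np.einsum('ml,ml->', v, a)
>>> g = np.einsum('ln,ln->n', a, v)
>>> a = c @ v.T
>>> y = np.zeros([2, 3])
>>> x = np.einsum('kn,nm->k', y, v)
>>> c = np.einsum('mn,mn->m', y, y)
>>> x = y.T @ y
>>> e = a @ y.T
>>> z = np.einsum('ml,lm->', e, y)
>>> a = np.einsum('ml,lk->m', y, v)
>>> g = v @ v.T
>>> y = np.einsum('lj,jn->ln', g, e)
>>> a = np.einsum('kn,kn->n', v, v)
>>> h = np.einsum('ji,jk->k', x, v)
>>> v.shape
(3, 31)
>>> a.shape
(31,)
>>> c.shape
(2,)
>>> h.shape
(31,)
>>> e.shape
(3, 2)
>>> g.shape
(3, 3)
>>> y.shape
(3, 2)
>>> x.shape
(3, 3)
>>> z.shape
()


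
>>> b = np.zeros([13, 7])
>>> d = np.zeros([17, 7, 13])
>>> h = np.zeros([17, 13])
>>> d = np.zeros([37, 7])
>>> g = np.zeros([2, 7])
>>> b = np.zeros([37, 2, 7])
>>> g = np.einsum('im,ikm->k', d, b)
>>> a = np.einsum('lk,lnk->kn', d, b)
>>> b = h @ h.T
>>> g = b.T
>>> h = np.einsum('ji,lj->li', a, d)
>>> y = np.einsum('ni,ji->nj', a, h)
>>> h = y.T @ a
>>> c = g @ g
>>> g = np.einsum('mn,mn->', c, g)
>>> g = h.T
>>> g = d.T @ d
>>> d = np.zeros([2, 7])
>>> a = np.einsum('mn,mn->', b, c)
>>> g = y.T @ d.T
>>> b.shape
(17, 17)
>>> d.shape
(2, 7)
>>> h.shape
(37, 2)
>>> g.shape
(37, 2)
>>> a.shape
()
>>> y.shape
(7, 37)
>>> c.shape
(17, 17)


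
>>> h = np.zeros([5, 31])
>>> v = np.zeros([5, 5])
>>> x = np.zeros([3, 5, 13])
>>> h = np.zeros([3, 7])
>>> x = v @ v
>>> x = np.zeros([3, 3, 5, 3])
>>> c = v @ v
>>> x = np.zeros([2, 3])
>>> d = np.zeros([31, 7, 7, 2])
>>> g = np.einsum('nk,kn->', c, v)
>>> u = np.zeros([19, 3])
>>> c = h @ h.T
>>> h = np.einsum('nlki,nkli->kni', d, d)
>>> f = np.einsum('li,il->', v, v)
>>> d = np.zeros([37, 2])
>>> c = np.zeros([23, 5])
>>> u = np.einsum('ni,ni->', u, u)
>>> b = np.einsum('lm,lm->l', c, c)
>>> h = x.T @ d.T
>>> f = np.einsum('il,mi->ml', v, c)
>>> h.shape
(3, 37)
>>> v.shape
(5, 5)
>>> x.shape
(2, 3)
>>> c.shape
(23, 5)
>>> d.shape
(37, 2)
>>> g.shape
()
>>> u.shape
()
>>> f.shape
(23, 5)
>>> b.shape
(23,)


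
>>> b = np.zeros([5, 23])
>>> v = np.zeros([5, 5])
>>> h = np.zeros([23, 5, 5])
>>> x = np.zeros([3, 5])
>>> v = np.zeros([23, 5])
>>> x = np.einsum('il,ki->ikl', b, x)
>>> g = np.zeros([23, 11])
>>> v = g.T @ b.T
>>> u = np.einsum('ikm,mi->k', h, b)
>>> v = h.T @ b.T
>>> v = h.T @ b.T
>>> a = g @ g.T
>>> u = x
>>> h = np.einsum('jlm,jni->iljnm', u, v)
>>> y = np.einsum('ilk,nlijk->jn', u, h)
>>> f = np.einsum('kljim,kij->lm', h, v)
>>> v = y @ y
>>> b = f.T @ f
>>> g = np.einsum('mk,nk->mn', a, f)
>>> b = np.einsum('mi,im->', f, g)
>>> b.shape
()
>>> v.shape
(5, 5)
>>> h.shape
(5, 3, 5, 5, 23)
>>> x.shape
(5, 3, 23)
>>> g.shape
(23, 3)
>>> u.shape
(5, 3, 23)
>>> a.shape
(23, 23)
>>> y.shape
(5, 5)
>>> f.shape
(3, 23)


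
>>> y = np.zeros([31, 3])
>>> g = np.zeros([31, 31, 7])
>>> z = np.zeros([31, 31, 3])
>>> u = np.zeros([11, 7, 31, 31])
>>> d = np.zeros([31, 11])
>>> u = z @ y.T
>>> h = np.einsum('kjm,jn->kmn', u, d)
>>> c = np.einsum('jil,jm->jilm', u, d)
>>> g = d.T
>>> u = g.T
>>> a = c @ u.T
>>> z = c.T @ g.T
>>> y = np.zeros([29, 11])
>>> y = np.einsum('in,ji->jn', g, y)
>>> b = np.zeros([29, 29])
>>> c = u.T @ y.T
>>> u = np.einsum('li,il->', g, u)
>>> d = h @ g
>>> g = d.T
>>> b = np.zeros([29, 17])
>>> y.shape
(29, 31)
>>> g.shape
(31, 31, 31)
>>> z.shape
(11, 31, 31, 11)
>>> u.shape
()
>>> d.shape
(31, 31, 31)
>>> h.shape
(31, 31, 11)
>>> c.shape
(11, 29)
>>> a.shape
(31, 31, 31, 31)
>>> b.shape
(29, 17)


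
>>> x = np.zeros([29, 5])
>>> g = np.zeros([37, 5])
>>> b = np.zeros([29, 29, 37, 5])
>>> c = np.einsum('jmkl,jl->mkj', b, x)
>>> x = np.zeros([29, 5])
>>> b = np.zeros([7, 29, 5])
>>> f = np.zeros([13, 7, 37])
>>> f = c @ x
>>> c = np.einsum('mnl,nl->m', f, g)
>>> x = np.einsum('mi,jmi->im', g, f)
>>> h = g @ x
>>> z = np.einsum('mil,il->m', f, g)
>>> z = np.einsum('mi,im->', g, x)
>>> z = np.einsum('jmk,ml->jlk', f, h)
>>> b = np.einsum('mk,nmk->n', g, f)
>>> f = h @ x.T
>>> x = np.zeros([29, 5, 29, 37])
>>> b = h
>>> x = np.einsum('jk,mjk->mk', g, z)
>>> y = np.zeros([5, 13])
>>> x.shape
(29, 5)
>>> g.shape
(37, 5)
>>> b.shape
(37, 37)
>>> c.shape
(29,)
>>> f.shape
(37, 5)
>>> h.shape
(37, 37)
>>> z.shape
(29, 37, 5)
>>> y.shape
(5, 13)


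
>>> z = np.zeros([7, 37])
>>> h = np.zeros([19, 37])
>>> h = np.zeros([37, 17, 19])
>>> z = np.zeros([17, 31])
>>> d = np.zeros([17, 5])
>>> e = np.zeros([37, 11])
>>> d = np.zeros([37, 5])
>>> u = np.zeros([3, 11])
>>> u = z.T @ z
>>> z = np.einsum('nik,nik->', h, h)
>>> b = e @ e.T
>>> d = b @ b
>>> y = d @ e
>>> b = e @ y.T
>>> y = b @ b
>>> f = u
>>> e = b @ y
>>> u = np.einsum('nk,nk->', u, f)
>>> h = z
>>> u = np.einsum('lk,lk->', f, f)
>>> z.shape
()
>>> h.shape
()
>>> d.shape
(37, 37)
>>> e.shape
(37, 37)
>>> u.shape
()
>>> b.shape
(37, 37)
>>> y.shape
(37, 37)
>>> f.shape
(31, 31)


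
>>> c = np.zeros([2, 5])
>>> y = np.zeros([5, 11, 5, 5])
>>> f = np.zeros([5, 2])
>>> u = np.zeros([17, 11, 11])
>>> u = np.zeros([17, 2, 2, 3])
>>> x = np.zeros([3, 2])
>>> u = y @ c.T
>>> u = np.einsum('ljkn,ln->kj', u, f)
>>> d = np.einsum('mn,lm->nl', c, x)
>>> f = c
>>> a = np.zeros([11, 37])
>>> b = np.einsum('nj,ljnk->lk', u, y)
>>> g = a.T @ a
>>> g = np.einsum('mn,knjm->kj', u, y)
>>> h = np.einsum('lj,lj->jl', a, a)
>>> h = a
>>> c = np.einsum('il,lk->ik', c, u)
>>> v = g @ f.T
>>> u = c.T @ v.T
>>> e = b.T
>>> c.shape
(2, 11)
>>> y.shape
(5, 11, 5, 5)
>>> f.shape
(2, 5)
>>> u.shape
(11, 5)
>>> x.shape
(3, 2)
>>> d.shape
(5, 3)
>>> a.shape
(11, 37)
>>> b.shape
(5, 5)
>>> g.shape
(5, 5)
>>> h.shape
(11, 37)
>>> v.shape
(5, 2)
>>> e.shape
(5, 5)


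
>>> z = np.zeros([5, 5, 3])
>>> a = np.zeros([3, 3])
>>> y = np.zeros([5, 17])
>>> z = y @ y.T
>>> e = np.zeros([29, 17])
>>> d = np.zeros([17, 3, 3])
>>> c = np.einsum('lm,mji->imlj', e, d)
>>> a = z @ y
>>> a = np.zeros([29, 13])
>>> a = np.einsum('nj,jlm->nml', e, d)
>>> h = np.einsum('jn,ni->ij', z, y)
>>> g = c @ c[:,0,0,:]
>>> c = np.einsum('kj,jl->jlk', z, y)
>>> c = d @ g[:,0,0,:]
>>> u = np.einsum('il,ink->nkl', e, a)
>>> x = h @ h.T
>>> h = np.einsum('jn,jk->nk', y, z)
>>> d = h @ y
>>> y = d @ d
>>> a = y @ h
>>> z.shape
(5, 5)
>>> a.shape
(17, 5)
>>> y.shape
(17, 17)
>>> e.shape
(29, 17)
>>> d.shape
(17, 17)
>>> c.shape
(17, 3, 3)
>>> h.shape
(17, 5)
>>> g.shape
(3, 17, 29, 3)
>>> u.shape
(3, 3, 17)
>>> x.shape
(17, 17)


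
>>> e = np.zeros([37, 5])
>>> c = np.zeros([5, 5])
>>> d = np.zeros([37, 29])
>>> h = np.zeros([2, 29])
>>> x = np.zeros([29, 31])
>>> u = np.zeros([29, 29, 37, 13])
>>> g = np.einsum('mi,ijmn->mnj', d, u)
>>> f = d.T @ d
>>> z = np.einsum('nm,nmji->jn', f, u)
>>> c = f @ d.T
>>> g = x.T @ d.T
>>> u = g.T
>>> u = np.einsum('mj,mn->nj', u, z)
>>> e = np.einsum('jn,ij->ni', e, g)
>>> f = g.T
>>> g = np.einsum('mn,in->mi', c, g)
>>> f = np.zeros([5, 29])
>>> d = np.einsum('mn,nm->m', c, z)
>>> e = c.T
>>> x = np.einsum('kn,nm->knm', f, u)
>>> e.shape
(37, 29)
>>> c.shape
(29, 37)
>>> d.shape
(29,)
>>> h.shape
(2, 29)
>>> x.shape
(5, 29, 31)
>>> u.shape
(29, 31)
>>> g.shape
(29, 31)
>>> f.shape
(5, 29)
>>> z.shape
(37, 29)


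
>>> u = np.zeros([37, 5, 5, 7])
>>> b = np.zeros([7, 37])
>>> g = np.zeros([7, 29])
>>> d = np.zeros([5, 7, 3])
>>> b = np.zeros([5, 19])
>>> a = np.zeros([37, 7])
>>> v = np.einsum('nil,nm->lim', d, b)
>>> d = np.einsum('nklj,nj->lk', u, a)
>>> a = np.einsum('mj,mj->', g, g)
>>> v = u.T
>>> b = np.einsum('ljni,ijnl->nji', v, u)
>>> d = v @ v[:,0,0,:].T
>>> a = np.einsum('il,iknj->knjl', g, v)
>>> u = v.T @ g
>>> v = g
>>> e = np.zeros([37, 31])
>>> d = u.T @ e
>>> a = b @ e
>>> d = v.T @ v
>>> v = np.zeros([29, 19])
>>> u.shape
(37, 5, 5, 29)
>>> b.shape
(5, 5, 37)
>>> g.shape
(7, 29)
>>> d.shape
(29, 29)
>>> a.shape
(5, 5, 31)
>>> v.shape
(29, 19)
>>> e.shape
(37, 31)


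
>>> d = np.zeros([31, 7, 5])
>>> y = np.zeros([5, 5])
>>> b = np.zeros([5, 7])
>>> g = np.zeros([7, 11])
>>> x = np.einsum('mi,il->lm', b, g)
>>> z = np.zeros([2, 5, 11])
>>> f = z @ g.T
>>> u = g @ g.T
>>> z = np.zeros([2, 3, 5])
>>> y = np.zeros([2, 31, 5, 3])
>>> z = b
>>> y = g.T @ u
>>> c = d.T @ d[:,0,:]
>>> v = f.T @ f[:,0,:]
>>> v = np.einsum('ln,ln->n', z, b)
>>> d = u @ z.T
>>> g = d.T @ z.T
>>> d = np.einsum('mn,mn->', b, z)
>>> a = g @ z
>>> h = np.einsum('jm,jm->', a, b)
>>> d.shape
()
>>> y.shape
(11, 7)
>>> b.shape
(5, 7)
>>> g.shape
(5, 5)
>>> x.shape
(11, 5)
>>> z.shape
(5, 7)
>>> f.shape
(2, 5, 7)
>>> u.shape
(7, 7)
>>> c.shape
(5, 7, 5)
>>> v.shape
(7,)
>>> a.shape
(5, 7)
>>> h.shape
()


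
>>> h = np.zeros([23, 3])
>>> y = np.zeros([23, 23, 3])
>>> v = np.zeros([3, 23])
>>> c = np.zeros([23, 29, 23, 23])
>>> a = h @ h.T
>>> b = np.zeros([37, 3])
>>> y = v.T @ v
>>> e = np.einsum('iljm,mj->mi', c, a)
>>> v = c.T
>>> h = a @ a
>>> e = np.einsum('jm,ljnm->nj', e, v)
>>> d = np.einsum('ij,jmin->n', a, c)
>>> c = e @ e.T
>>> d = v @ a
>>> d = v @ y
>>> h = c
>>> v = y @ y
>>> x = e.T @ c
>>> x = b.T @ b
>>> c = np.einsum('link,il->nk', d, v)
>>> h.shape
(29, 29)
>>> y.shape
(23, 23)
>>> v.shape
(23, 23)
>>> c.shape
(29, 23)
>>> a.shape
(23, 23)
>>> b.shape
(37, 3)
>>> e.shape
(29, 23)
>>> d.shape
(23, 23, 29, 23)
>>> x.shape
(3, 3)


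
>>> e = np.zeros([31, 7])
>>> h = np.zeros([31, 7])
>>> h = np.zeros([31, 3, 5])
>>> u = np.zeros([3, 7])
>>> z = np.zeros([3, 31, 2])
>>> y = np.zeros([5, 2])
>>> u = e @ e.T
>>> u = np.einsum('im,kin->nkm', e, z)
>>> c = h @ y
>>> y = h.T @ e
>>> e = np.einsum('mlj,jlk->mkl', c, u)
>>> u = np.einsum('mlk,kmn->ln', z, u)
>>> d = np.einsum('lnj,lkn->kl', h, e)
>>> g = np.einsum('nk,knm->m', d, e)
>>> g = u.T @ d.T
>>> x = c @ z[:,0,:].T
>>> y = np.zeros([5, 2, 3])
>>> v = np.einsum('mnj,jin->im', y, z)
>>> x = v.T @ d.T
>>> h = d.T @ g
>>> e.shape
(31, 7, 3)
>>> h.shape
(31, 7)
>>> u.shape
(31, 7)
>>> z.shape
(3, 31, 2)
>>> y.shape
(5, 2, 3)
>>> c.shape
(31, 3, 2)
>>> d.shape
(7, 31)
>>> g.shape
(7, 7)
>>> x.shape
(5, 7)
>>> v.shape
(31, 5)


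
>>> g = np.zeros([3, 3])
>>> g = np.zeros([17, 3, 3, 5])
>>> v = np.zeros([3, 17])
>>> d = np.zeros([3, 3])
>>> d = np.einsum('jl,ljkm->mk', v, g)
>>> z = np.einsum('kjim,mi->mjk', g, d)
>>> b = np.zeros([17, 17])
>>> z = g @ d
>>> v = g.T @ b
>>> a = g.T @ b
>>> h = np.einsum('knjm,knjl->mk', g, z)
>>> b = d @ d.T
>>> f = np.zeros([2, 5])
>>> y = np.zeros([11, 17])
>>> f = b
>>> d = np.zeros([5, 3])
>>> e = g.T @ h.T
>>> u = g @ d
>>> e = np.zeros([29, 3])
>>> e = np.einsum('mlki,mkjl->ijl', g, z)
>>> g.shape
(17, 3, 3, 5)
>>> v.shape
(5, 3, 3, 17)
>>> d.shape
(5, 3)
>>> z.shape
(17, 3, 3, 3)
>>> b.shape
(5, 5)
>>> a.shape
(5, 3, 3, 17)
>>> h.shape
(5, 17)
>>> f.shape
(5, 5)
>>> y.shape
(11, 17)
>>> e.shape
(5, 3, 3)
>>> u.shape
(17, 3, 3, 3)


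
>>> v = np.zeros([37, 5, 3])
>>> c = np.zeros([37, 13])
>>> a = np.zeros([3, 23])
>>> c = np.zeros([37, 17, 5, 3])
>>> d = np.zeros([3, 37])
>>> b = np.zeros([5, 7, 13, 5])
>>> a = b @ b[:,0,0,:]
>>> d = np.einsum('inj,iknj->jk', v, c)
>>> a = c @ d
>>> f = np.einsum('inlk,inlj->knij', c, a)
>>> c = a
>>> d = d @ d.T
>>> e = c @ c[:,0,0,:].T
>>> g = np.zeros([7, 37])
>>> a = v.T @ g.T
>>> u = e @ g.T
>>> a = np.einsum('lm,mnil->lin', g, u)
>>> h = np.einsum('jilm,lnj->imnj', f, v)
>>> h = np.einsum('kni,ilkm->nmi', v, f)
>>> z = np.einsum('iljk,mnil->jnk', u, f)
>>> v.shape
(37, 5, 3)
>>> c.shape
(37, 17, 5, 17)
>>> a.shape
(7, 5, 17)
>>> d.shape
(3, 3)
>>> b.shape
(5, 7, 13, 5)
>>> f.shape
(3, 17, 37, 17)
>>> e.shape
(37, 17, 5, 37)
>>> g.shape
(7, 37)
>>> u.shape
(37, 17, 5, 7)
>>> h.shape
(5, 17, 3)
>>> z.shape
(5, 17, 7)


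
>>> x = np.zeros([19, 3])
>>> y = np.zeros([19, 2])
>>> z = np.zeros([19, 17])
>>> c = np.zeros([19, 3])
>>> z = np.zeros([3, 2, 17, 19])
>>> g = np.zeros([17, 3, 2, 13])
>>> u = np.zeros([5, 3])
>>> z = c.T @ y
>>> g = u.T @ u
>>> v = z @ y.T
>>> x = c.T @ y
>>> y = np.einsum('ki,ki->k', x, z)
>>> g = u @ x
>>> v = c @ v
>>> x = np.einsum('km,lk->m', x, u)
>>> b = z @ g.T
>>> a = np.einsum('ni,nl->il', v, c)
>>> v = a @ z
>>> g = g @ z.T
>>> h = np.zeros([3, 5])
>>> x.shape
(2,)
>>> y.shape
(3,)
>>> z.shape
(3, 2)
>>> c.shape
(19, 3)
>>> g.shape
(5, 3)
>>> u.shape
(5, 3)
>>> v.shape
(19, 2)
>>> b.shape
(3, 5)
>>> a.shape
(19, 3)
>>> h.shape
(3, 5)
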